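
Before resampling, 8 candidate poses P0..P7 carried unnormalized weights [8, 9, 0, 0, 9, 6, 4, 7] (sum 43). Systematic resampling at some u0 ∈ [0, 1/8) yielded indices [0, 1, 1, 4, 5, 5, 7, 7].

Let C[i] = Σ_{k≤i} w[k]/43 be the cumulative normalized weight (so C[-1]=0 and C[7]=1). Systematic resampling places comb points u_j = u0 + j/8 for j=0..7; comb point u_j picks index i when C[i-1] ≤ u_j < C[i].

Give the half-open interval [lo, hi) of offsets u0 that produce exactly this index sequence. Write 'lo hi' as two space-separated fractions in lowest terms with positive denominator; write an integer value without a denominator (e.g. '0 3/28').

C = [8/43, 17/43, 17/43, 17/43, 26/43, 32/43, 36/43, 1]
j=0 picked index 0: u0 ∈ [0, 8/43)
j=1 picked index 1: u0 ∈ [21/344, 93/344)
j=2 picked index 1: u0 ∈ [-11/172, 25/172)
j=3 picked index 4: u0 ∈ [7/344, 79/344)
j=4 picked index 5: u0 ∈ [9/86, 21/86)
j=5 picked index 5: u0 ∈ [-7/344, 41/344)
j=6 picked index 7: u0 ∈ [15/172, 1/4)
j=7 picked index 7: u0 ∈ [-13/344, 1/8)
intersection: [9/86, 41/344)

9/86 41/344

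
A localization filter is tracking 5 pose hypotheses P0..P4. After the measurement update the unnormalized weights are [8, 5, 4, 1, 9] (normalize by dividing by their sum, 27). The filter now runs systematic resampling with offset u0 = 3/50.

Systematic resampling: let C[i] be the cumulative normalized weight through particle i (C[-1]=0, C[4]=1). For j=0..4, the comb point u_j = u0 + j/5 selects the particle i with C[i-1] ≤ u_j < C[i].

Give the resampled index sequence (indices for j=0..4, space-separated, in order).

C = [8/27, 13/27, 17/27, 2/3, 1]
j=0: u_0=3/50 ∈ [0, 8/27) → index 0
j=1: u_1=13/50 ∈ [0, 8/27) → index 0
j=2: u_2=23/50 ∈ [8/27, 13/27) → index 1
j=3: u_3=33/50 ∈ [17/27, 2/3) → index 3
j=4: u_4=43/50 ∈ [2/3, 1) → index 4

0 0 1 3 4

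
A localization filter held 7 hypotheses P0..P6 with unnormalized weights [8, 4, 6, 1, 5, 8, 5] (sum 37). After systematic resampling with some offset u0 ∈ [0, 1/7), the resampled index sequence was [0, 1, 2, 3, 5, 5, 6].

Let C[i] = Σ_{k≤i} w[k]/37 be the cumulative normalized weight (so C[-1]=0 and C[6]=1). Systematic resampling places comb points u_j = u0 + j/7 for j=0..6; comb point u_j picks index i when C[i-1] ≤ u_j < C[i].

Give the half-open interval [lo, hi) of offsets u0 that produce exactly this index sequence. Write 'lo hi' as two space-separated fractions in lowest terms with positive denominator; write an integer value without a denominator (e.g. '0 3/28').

20/259 22/259

C = [8/37, 12/37, 18/37, 19/37, 24/37, 32/37, 1]
j=0 picked index 0: u0 ∈ [0, 8/37)
j=1 picked index 1: u0 ∈ [19/259, 47/259)
j=2 picked index 2: u0 ∈ [10/259, 52/259)
j=3 picked index 3: u0 ∈ [15/259, 22/259)
j=4 picked index 5: u0 ∈ [20/259, 76/259)
j=5 picked index 5: u0 ∈ [-17/259, 39/259)
j=6 picked index 6: u0 ∈ [2/259, 1/7)
intersection: [20/259, 22/259)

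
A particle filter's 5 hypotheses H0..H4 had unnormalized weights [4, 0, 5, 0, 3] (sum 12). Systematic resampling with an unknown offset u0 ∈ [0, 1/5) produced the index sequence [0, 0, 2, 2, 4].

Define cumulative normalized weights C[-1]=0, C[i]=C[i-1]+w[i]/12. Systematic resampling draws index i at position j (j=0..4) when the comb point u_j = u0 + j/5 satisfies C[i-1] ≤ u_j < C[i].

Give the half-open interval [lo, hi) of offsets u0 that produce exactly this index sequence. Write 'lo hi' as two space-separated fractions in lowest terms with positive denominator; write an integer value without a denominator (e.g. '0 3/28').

0 2/15

C = [1/3, 1/3, 3/4, 3/4, 1]
j=0 picked index 0: u0 ∈ [0, 1/3)
j=1 picked index 0: u0 ∈ [-1/5, 2/15)
j=2 picked index 2: u0 ∈ [-1/15, 7/20)
j=3 picked index 2: u0 ∈ [-4/15, 3/20)
j=4 picked index 4: u0 ∈ [-1/20, 1/5)
intersection: [0, 2/15)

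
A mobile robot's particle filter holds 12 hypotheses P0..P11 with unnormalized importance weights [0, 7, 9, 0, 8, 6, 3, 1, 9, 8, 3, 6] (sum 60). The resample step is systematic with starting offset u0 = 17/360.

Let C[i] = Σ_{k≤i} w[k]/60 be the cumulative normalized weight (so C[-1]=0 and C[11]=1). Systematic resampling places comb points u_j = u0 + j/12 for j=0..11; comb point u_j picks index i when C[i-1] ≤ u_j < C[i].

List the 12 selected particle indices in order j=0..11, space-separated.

C = [0, 7/60, 4/15, 4/15, 2/5, 1/2, 11/20, 17/30, 43/60, 17/20, 9/10, 1]
j=0: u_0=17/360 ∈ [0, 7/60) → index 1
j=1: u_1=47/360 ∈ [7/60, 4/15) → index 2
j=2: u_2=77/360 ∈ [7/60, 4/15) → index 2
j=3: u_3=107/360 ∈ [4/15, 2/5) → index 4
j=4: u_4=137/360 ∈ [4/15, 2/5) → index 4
j=5: u_5=167/360 ∈ [2/5, 1/2) → index 5
j=6: u_6=197/360 ∈ [1/2, 11/20) → index 6
j=7: u_7=227/360 ∈ [17/30, 43/60) → index 8
j=8: u_8=257/360 ∈ [17/30, 43/60) → index 8
j=9: u_9=287/360 ∈ [43/60, 17/20) → index 9
j=10: u_10=317/360 ∈ [17/20, 9/10) → index 10
j=11: u_11=347/360 ∈ [9/10, 1) → index 11

1 2 2 4 4 5 6 8 8 9 10 11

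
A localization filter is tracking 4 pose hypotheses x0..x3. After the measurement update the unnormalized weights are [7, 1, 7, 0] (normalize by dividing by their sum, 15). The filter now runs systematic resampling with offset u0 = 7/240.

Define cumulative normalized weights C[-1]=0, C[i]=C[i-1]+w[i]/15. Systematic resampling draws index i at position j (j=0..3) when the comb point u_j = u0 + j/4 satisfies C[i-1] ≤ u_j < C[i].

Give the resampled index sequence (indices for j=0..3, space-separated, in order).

0 0 1 2

C = [7/15, 8/15, 1, 1]
j=0: u_0=7/240 ∈ [0, 7/15) → index 0
j=1: u_1=67/240 ∈ [0, 7/15) → index 0
j=2: u_2=127/240 ∈ [7/15, 8/15) → index 1
j=3: u_3=187/240 ∈ [8/15, 1) → index 2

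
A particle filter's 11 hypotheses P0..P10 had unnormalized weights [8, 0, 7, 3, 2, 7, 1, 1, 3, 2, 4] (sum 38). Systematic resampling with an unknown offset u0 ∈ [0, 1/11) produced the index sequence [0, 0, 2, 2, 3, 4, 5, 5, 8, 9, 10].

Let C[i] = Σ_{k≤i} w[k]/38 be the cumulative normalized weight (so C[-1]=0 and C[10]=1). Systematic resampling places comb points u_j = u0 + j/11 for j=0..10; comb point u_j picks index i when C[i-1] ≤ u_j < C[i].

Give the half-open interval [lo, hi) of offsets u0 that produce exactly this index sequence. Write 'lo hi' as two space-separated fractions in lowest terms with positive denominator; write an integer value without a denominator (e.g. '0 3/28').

C = [4/19, 4/19, 15/38, 9/19, 10/19, 27/38, 14/19, 29/38, 16/19, 17/19, 1]
j=0 picked index 0: u0 ∈ [0, 4/19)
j=1 picked index 0: u0 ∈ [-1/11, 25/209)
j=2 picked index 2: u0 ∈ [6/209, 89/418)
j=3 picked index 2: u0 ∈ [-13/209, 51/418)
j=4 picked index 3: u0 ∈ [13/418, 23/209)
j=5 picked index 4: u0 ∈ [4/209, 15/209)
j=6 picked index 5: u0 ∈ [-4/209, 69/418)
j=7 picked index 5: u0 ∈ [-23/209, 31/418)
j=8 picked index 8: u0 ∈ [15/418, 24/209)
j=9 picked index 9: u0 ∈ [5/209, 16/209)
j=10 picked index 10: u0 ∈ [-3/209, 1/11)
intersection: [15/418, 15/209)

15/418 15/209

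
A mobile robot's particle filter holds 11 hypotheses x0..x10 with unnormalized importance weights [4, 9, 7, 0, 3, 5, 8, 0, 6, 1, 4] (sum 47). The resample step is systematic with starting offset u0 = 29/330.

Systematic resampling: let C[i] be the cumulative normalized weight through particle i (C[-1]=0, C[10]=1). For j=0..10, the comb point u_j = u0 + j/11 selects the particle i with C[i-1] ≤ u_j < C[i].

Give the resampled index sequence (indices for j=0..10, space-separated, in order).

1 1 1 2 4 5 6 6 8 9 10

C = [4/47, 13/47, 20/47, 20/47, 23/47, 28/47, 36/47, 36/47, 42/47, 43/47, 1]
j=0: u_0=29/330 ∈ [4/47, 13/47) → index 1
j=1: u_1=59/330 ∈ [4/47, 13/47) → index 1
j=2: u_2=89/330 ∈ [4/47, 13/47) → index 1
j=3: u_3=119/330 ∈ [13/47, 20/47) → index 2
j=4: u_4=149/330 ∈ [20/47, 23/47) → index 4
j=5: u_5=179/330 ∈ [23/47, 28/47) → index 5
j=6: u_6=19/30 ∈ [28/47, 36/47) → index 6
j=7: u_7=239/330 ∈ [28/47, 36/47) → index 6
j=8: u_8=269/330 ∈ [36/47, 42/47) → index 8
j=9: u_9=299/330 ∈ [42/47, 43/47) → index 9
j=10: u_10=329/330 ∈ [43/47, 1) → index 10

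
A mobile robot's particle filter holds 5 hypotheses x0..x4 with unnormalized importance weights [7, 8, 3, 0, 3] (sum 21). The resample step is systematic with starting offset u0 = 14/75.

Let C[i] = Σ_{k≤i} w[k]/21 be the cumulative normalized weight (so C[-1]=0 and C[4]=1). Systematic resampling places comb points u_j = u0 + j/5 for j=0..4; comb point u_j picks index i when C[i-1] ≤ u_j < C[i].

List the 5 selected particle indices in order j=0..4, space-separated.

0 1 1 2 4

C = [1/3, 5/7, 6/7, 6/7, 1]
j=0: u_0=14/75 ∈ [0, 1/3) → index 0
j=1: u_1=29/75 ∈ [1/3, 5/7) → index 1
j=2: u_2=44/75 ∈ [1/3, 5/7) → index 1
j=3: u_3=59/75 ∈ [5/7, 6/7) → index 2
j=4: u_4=74/75 ∈ [6/7, 1) → index 4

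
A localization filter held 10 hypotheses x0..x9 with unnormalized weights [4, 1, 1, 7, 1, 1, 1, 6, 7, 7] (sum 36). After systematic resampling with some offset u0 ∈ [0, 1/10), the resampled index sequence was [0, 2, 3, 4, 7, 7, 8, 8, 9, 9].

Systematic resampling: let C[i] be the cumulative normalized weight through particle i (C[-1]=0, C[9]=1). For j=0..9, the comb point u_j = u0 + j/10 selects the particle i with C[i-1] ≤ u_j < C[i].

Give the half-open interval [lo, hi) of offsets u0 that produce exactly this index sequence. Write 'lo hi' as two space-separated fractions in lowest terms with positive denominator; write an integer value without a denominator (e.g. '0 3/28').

C = [1/9, 5/36, 1/6, 13/36, 7/18, 5/12, 4/9, 11/18, 29/36, 1]
j=0 picked index 0: u0 ∈ [0, 1/9)
j=1 picked index 2: u0 ∈ [7/180, 1/15)
j=2 picked index 3: u0 ∈ [-1/30, 29/180)
j=3 picked index 4: u0 ∈ [11/180, 4/45)
j=4 picked index 7: u0 ∈ [2/45, 19/90)
j=5 picked index 7: u0 ∈ [-1/18, 1/9)
j=6 picked index 8: u0 ∈ [1/90, 37/180)
j=7 picked index 8: u0 ∈ [-4/45, 19/180)
j=8 picked index 9: u0 ∈ [1/180, 1/5)
j=9 picked index 9: u0 ∈ [-17/180, 1/10)
intersection: [11/180, 1/15)

11/180 1/15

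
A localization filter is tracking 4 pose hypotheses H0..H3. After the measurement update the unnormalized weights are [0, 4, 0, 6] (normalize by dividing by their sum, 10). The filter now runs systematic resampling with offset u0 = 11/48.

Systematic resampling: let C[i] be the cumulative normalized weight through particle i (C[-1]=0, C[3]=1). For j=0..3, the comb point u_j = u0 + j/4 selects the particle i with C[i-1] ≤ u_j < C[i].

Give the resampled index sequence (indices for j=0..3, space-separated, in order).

C = [0, 2/5, 2/5, 1]
j=0: u_0=11/48 ∈ [0, 2/5) → index 1
j=1: u_1=23/48 ∈ [2/5, 1) → index 3
j=2: u_2=35/48 ∈ [2/5, 1) → index 3
j=3: u_3=47/48 ∈ [2/5, 1) → index 3

1 3 3 3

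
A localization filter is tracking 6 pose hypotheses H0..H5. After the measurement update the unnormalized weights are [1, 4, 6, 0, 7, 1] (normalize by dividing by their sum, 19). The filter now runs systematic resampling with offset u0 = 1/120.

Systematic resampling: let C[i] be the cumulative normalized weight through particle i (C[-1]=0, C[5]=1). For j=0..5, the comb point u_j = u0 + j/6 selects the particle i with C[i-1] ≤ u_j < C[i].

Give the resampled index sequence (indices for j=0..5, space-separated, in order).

C = [1/19, 5/19, 11/19, 11/19, 18/19, 1]
j=0: u_0=1/120 ∈ [0, 1/19) → index 0
j=1: u_1=7/40 ∈ [1/19, 5/19) → index 1
j=2: u_2=41/120 ∈ [5/19, 11/19) → index 2
j=3: u_3=61/120 ∈ [5/19, 11/19) → index 2
j=4: u_4=27/40 ∈ [11/19, 18/19) → index 4
j=5: u_5=101/120 ∈ [11/19, 18/19) → index 4

0 1 2 2 4 4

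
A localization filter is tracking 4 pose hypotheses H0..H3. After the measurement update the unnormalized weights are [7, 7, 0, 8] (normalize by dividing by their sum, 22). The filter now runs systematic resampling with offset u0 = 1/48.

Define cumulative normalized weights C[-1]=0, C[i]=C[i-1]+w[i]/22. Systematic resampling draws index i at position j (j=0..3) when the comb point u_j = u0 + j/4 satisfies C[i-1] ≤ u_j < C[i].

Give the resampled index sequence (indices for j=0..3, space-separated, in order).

0 0 1 3

C = [7/22, 7/11, 7/11, 1]
j=0: u_0=1/48 ∈ [0, 7/22) → index 0
j=1: u_1=13/48 ∈ [0, 7/22) → index 0
j=2: u_2=25/48 ∈ [7/22, 7/11) → index 1
j=3: u_3=37/48 ∈ [7/11, 1) → index 3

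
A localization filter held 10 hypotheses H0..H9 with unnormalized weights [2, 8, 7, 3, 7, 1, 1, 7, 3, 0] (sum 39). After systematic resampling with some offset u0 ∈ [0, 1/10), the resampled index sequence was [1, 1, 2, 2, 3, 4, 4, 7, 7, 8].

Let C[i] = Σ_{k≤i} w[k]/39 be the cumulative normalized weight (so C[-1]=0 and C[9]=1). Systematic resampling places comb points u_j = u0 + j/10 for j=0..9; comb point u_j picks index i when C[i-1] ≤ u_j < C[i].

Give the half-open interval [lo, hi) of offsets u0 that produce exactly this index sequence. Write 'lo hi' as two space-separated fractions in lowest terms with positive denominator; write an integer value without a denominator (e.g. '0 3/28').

11/195 6/65

C = [2/39, 10/39, 17/39, 20/39, 9/13, 28/39, 29/39, 12/13, 1, 1]
j=0 picked index 1: u0 ∈ [2/39, 10/39)
j=1 picked index 1: u0 ∈ [-19/390, 61/390)
j=2 picked index 2: u0 ∈ [11/195, 46/195)
j=3 picked index 2: u0 ∈ [-17/390, 53/390)
j=4 picked index 3: u0 ∈ [7/195, 22/195)
j=5 picked index 4: u0 ∈ [1/78, 5/26)
j=6 picked index 4: u0 ∈ [-17/195, 6/65)
j=7 picked index 7: u0 ∈ [17/390, 29/130)
j=8 picked index 7: u0 ∈ [-11/195, 8/65)
j=9 picked index 8: u0 ∈ [3/130, 1/10)
intersection: [11/195, 6/65)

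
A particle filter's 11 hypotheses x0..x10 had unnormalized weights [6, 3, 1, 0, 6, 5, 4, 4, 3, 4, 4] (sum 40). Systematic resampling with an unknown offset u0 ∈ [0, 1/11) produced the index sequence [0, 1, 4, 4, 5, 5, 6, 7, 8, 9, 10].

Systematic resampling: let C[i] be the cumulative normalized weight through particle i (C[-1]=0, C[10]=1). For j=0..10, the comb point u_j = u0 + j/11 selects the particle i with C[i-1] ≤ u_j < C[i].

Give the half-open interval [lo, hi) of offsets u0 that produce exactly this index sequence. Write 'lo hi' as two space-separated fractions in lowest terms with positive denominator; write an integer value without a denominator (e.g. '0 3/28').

3/44 31/440

C = [3/20, 9/40, 1/4, 1/4, 2/5, 21/40, 5/8, 29/40, 4/5, 9/10, 1]
j=0 picked index 0: u0 ∈ [0, 3/20)
j=1 picked index 1: u0 ∈ [13/220, 59/440)
j=2 picked index 4: u0 ∈ [3/44, 12/55)
j=3 picked index 4: u0 ∈ [-1/44, 7/55)
j=4 picked index 5: u0 ∈ [2/55, 71/440)
j=5 picked index 5: u0 ∈ [-3/55, 31/440)
j=6 picked index 6: u0 ∈ [-9/440, 7/88)
j=7 picked index 7: u0 ∈ [-1/88, 39/440)
j=8 picked index 8: u0 ∈ [-1/440, 4/55)
j=9 picked index 9: u0 ∈ [-1/55, 9/110)
j=10 picked index 10: u0 ∈ [-1/110, 1/11)
intersection: [3/44, 31/440)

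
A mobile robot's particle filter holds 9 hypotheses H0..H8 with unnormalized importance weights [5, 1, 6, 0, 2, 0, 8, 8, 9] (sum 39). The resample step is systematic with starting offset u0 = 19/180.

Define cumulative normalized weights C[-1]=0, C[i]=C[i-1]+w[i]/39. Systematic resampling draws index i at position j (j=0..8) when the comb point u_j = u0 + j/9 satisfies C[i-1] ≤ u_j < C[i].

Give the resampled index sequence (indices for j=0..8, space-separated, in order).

C = [5/39, 2/13, 4/13, 4/13, 14/39, 14/39, 22/39, 10/13, 1]
j=0: u_0=19/180 ∈ [0, 5/39) → index 0
j=1: u_1=13/60 ∈ [2/13, 4/13) → index 2
j=2: u_2=59/180 ∈ [4/13, 14/39) → index 4
j=3: u_3=79/180 ∈ [14/39, 22/39) → index 6
j=4: u_4=11/20 ∈ [14/39, 22/39) → index 6
j=5: u_5=119/180 ∈ [22/39, 10/13) → index 7
j=6: u_6=139/180 ∈ [10/13, 1) → index 8
j=7: u_7=53/60 ∈ [10/13, 1) → index 8
j=8: u_8=179/180 ∈ [10/13, 1) → index 8

0 2 4 6 6 7 8 8 8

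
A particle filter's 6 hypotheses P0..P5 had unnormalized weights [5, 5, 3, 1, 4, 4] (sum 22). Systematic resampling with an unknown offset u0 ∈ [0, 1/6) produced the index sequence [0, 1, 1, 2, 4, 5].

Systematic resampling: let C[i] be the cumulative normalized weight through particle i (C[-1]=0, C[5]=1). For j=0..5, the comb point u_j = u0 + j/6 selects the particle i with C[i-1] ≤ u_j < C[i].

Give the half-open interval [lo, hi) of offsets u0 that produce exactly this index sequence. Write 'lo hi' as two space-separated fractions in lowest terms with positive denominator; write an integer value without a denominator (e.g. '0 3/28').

C = [5/22, 5/11, 13/22, 7/11, 9/11, 1]
j=0 picked index 0: u0 ∈ [0, 5/22)
j=1 picked index 1: u0 ∈ [2/33, 19/66)
j=2 picked index 1: u0 ∈ [-7/66, 4/33)
j=3 picked index 2: u0 ∈ [-1/22, 1/11)
j=4 picked index 4: u0 ∈ [-1/33, 5/33)
j=5 picked index 5: u0 ∈ [-1/66, 1/6)
intersection: [2/33, 1/11)

2/33 1/11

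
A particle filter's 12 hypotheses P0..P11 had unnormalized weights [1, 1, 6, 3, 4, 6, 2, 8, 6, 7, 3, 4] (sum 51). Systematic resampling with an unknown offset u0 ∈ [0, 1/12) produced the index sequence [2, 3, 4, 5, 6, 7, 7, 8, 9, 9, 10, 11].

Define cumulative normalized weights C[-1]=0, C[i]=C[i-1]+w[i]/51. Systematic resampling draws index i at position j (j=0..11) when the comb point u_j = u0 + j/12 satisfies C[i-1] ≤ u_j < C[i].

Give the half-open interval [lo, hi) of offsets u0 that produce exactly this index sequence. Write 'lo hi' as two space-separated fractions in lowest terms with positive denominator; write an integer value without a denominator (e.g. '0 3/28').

4/51 1/12

C = [1/51, 2/51, 8/51, 11/51, 5/17, 7/17, 23/51, 31/51, 37/51, 44/51, 47/51, 1]
j=0 picked index 2: u0 ∈ [2/51, 8/51)
j=1 picked index 3: u0 ∈ [5/68, 9/68)
j=2 picked index 4: u0 ∈ [5/102, 13/102)
j=3 picked index 5: u0 ∈ [3/68, 11/68)
j=4 picked index 6: u0 ∈ [4/51, 2/17)
j=5 picked index 7: u0 ∈ [7/204, 13/68)
j=6 picked index 7: u0 ∈ [-5/102, 11/102)
j=7 picked index 8: u0 ∈ [5/204, 29/204)
j=8 picked index 9: u0 ∈ [1/17, 10/51)
j=9 picked index 9: u0 ∈ [-5/204, 23/204)
j=10 picked index 10: u0 ∈ [1/34, 3/34)
j=11 picked index 11: u0 ∈ [1/204, 1/12)
intersection: [4/51, 1/12)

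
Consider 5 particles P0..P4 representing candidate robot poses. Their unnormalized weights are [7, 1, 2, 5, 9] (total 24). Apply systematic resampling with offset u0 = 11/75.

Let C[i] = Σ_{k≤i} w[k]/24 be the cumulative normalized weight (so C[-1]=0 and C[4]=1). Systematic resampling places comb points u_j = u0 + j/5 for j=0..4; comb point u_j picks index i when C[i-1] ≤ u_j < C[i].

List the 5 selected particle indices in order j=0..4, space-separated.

C = [7/24, 1/3, 5/12, 5/8, 1]
j=0: u_0=11/75 ∈ [0, 7/24) → index 0
j=1: u_1=26/75 ∈ [1/3, 5/12) → index 2
j=2: u_2=41/75 ∈ [5/12, 5/8) → index 3
j=3: u_3=56/75 ∈ [5/8, 1) → index 4
j=4: u_4=71/75 ∈ [5/8, 1) → index 4

0 2 3 4 4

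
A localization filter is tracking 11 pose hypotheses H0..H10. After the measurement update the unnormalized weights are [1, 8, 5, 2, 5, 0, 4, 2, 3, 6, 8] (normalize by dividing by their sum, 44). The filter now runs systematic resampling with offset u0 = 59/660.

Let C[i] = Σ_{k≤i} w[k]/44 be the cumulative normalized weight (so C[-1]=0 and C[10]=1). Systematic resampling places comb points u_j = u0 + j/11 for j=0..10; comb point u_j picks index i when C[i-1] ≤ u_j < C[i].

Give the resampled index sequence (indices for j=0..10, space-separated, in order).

C = [1/44, 9/44, 7/22, 4/11, 21/44, 21/44, 25/44, 27/44, 15/22, 9/11, 1]
j=0: u_0=59/660 ∈ [1/44, 9/44) → index 1
j=1: u_1=119/660 ∈ [1/44, 9/44) → index 1
j=2: u_2=179/660 ∈ [9/44, 7/22) → index 2
j=3: u_3=239/660 ∈ [7/22, 4/11) → index 3
j=4: u_4=299/660 ∈ [4/11, 21/44) → index 4
j=5: u_5=359/660 ∈ [21/44, 25/44) → index 6
j=6: u_6=419/660 ∈ [27/44, 15/22) → index 8
j=7: u_7=479/660 ∈ [15/22, 9/11) → index 9
j=8: u_8=49/60 ∈ [15/22, 9/11) → index 9
j=9: u_9=599/660 ∈ [9/11, 1) → index 10
j=10: u_10=659/660 ∈ [9/11, 1) → index 10

1 1 2 3 4 6 8 9 9 10 10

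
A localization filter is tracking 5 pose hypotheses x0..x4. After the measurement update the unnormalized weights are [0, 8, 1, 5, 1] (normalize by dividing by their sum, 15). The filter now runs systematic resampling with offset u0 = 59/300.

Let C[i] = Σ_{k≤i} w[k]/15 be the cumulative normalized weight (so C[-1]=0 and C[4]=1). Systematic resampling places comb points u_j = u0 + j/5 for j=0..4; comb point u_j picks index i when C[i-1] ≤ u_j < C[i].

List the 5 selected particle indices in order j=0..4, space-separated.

1 1 2 3 4

C = [0, 8/15, 3/5, 14/15, 1]
j=0: u_0=59/300 ∈ [0, 8/15) → index 1
j=1: u_1=119/300 ∈ [0, 8/15) → index 1
j=2: u_2=179/300 ∈ [8/15, 3/5) → index 2
j=3: u_3=239/300 ∈ [3/5, 14/15) → index 3
j=4: u_4=299/300 ∈ [14/15, 1) → index 4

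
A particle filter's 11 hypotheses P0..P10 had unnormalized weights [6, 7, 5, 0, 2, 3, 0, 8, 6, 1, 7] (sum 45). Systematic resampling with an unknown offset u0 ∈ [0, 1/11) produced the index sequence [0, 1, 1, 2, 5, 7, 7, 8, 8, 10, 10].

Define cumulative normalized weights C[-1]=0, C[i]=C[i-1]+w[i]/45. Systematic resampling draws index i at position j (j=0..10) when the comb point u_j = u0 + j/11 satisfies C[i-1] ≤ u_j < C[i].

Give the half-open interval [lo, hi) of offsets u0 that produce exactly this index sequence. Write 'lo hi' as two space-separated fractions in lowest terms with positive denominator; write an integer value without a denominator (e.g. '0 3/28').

8/99 1/11

C = [2/15, 13/45, 2/5, 2/5, 4/9, 23/45, 23/45, 31/45, 37/45, 38/45, 1]
j=0 picked index 0: u0 ∈ [0, 2/15)
j=1 picked index 1: u0 ∈ [7/165, 98/495)
j=2 picked index 1: u0 ∈ [-8/165, 53/495)
j=3 picked index 2: u0 ∈ [8/495, 7/55)
j=4 picked index 5: u0 ∈ [8/99, 73/495)
j=5 picked index 7: u0 ∈ [28/495, 116/495)
j=6 picked index 7: u0 ∈ [-17/495, 71/495)
j=7 picked index 8: u0 ∈ [26/495, 92/495)
j=8 picked index 8: u0 ∈ [-19/495, 47/495)
j=9 picked index 10: u0 ∈ [13/495, 2/11)
j=10 picked index 10: u0 ∈ [-32/495, 1/11)
intersection: [8/99, 1/11)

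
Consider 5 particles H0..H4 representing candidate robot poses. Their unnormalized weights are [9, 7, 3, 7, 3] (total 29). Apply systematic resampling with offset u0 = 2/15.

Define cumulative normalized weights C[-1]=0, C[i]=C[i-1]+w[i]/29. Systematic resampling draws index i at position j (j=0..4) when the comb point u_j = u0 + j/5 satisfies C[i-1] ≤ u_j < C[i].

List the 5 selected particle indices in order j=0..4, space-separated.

C = [9/29, 16/29, 19/29, 26/29, 1]
j=0: u_0=2/15 ∈ [0, 9/29) → index 0
j=1: u_1=1/3 ∈ [9/29, 16/29) → index 1
j=2: u_2=8/15 ∈ [9/29, 16/29) → index 1
j=3: u_3=11/15 ∈ [19/29, 26/29) → index 3
j=4: u_4=14/15 ∈ [26/29, 1) → index 4

0 1 1 3 4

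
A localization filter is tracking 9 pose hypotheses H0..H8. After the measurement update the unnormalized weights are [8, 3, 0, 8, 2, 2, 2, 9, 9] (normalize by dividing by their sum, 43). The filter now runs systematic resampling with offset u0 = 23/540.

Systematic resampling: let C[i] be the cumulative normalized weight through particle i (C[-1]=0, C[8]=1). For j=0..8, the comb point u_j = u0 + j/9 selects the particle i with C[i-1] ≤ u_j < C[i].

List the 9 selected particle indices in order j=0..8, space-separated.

0 0 3 3 4 7 7 8 8

C = [8/43, 11/43, 11/43, 19/43, 21/43, 23/43, 25/43, 34/43, 1]
j=0: u_0=23/540 ∈ [0, 8/43) → index 0
j=1: u_1=83/540 ∈ [0, 8/43) → index 0
j=2: u_2=143/540 ∈ [11/43, 19/43) → index 3
j=3: u_3=203/540 ∈ [11/43, 19/43) → index 3
j=4: u_4=263/540 ∈ [19/43, 21/43) → index 4
j=5: u_5=323/540 ∈ [25/43, 34/43) → index 7
j=6: u_6=383/540 ∈ [25/43, 34/43) → index 7
j=7: u_7=443/540 ∈ [34/43, 1) → index 8
j=8: u_8=503/540 ∈ [34/43, 1) → index 8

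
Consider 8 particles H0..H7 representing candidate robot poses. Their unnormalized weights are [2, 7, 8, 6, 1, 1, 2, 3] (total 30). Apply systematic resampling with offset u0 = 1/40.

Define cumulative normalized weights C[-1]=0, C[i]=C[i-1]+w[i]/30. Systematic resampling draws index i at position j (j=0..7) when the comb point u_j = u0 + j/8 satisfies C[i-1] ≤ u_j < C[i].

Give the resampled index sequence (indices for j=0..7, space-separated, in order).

0 1 1 2 2 3 4 7

C = [1/15, 3/10, 17/30, 23/30, 4/5, 5/6, 9/10, 1]
j=0: u_0=1/40 ∈ [0, 1/15) → index 0
j=1: u_1=3/20 ∈ [1/15, 3/10) → index 1
j=2: u_2=11/40 ∈ [1/15, 3/10) → index 1
j=3: u_3=2/5 ∈ [3/10, 17/30) → index 2
j=4: u_4=21/40 ∈ [3/10, 17/30) → index 2
j=5: u_5=13/20 ∈ [17/30, 23/30) → index 3
j=6: u_6=31/40 ∈ [23/30, 4/5) → index 4
j=7: u_7=9/10 ∈ [9/10, 1) → index 7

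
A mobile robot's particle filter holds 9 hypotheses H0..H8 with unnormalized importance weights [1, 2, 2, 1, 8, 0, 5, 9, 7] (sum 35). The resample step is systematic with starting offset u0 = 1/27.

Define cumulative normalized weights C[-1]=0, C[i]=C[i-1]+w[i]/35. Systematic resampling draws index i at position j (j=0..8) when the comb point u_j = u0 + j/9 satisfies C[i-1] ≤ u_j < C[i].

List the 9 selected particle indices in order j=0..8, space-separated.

C = [1/35, 3/35, 1/7, 6/35, 2/5, 2/5, 19/35, 4/5, 1]
j=0: u_0=1/27 ∈ [1/35, 3/35) → index 1
j=1: u_1=4/27 ∈ [1/7, 6/35) → index 3
j=2: u_2=7/27 ∈ [6/35, 2/5) → index 4
j=3: u_3=10/27 ∈ [6/35, 2/5) → index 4
j=4: u_4=13/27 ∈ [2/5, 19/35) → index 6
j=5: u_5=16/27 ∈ [19/35, 4/5) → index 7
j=6: u_6=19/27 ∈ [19/35, 4/5) → index 7
j=7: u_7=22/27 ∈ [4/5, 1) → index 8
j=8: u_8=25/27 ∈ [4/5, 1) → index 8

1 3 4 4 6 7 7 8 8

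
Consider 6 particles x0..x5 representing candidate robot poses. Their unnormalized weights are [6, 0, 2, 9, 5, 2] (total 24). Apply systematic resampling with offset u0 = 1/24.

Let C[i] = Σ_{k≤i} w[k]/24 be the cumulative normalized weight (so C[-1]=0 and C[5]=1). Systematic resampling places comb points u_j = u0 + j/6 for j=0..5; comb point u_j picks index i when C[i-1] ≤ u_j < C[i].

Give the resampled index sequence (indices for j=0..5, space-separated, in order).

C = [1/4, 1/4, 1/3, 17/24, 11/12, 1]
j=0: u_0=1/24 ∈ [0, 1/4) → index 0
j=1: u_1=5/24 ∈ [0, 1/4) → index 0
j=2: u_2=3/8 ∈ [1/3, 17/24) → index 3
j=3: u_3=13/24 ∈ [1/3, 17/24) → index 3
j=4: u_4=17/24 ∈ [17/24, 11/12) → index 4
j=5: u_5=7/8 ∈ [17/24, 11/12) → index 4

0 0 3 3 4 4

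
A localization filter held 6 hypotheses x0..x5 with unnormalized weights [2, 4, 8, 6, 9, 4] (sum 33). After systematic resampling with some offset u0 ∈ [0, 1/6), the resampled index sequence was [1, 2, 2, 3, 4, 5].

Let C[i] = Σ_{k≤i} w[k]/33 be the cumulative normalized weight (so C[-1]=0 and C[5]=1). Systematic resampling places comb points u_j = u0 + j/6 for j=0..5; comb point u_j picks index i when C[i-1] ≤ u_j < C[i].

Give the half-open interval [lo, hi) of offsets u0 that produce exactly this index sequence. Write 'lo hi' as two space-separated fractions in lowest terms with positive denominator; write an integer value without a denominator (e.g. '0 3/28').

2/33 1/11

C = [2/33, 2/11, 14/33, 20/33, 29/33, 1]
j=0 picked index 1: u0 ∈ [2/33, 2/11)
j=1 picked index 2: u0 ∈ [1/66, 17/66)
j=2 picked index 2: u0 ∈ [-5/33, 1/11)
j=3 picked index 3: u0 ∈ [-5/66, 7/66)
j=4 picked index 4: u0 ∈ [-2/33, 7/33)
j=5 picked index 5: u0 ∈ [1/22, 1/6)
intersection: [2/33, 1/11)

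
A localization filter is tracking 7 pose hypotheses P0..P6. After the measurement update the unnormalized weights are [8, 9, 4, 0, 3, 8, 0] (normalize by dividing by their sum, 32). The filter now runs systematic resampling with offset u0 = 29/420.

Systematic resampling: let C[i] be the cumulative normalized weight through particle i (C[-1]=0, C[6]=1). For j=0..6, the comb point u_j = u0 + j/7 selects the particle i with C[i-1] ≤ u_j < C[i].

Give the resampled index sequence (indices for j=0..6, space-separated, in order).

0 0 1 1 2 5 5

C = [1/4, 17/32, 21/32, 21/32, 3/4, 1, 1]
j=0: u_0=29/420 ∈ [0, 1/4) → index 0
j=1: u_1=89/420 ∈ [0, 1/4) → index 0
j=2: u_2=149/420 ∈ [1/4, 17/32) → index 1
j=3: u_3=209/420 ∈ [1/4, 17/32) → index 1
j=4: u_4=269/420 ∈ [17/32, 21/32) → index 2
j=5: u_5=47/60 ∈ [3/4, 1) → index 5
j=6: u_6=389/420 ∈ [3/4, 1) → index 5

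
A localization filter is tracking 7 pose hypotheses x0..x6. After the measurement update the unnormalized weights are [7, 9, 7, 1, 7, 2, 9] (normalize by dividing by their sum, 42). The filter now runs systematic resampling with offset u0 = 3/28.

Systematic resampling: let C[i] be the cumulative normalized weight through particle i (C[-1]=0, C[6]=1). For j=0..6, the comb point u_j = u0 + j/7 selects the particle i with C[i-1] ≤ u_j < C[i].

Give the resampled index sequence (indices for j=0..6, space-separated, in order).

0 1 2 2 4 6 6

C = [1/6, 8/21, 23/42, 4/7, 31/42, 11/14, 1]
j=0: u_0=3/28 ∈ [0, 1/6) → index 0
j=1: u_1=1/4 ∈ [1/6, 8/21) → index 1
j=2: u_2=11/28 ∈ [8/21, 23/42) → index 2
j=3: u_3=15/28 ∈ [8/21, 23/42) → index 2
j=4: u_4=19/28 ∈ [4/7, 31/42) → index 4
j=5: u_5=23/28 ∈ [11/14, 1) → index 6
j=6: u_6=27/28 ∈ [11/14, 1) → index 6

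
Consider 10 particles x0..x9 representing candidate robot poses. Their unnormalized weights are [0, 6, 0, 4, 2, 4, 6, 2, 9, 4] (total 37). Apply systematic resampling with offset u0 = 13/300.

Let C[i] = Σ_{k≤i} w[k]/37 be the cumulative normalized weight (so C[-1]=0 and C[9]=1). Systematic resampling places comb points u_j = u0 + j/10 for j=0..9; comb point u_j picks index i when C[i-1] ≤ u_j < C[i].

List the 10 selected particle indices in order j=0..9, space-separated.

1 1 3 5 6 6 7 8 8 9

C = [0, 6/37, 6/37, 10/37, 12/37, 16/37, 22/37, 24/37, 33/37, 1]
j=0: u_0=13/300 ∈ [0, 6/37) → index 1
j=1: u_1=43/300 ∈ [0, 6/37) → index 1
j=2: u_2=73/300 ∈ [6/37, 10/37) → index 3
j=3: u_3=103/300 ∈ [12/37, 16/37) → index 5
j=4: u_4=133/300 ∈ [16/37, 22/37) → index 6
j=5: u_5=163/300 ∈ [16/37, 22/37) → index 6
j=6: u_6=193/300 ∈ [22/37, 24/37) → index 7
j=7: u_7=223/300 ∈ [24/37, 33/37) → index 8
j=8: u_8=253/300 ∈ [24/37, 33/37) → index 8
j=9: u_9=283/300 ∈ [33/37, 1) → index 9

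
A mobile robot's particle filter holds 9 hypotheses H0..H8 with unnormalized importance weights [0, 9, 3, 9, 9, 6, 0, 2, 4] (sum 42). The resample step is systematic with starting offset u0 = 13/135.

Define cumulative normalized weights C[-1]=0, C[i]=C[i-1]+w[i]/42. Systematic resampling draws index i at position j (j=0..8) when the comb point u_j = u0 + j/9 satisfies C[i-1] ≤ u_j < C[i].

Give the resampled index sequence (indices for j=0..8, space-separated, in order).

C = [0, 3/14, 2/7, 1/2, 5/7, 6/7, 6/7, 19/21, 1]
j=0: u_0=13/135 ∈ [0, 3/14) → index 1
j=1: u_1=28/135 ∈ [0, 3/14) → index 1
j=2: u_2=43/135 ∈ [2/7, 1/2) → index 3
j=3: u_3=58/135 ∈ [2/7, 1/2) → index 3
j=4: u_4=73/135 ∈ [1/2, 5/7) → index 4
j=5: u_5=88/135 ∈ [1/2, 5/7) → index 4
j=6: u_6=103/135 ∈ [5/7, 6/7) → index 5
j=7: u_7=118/135 ∈ [6/7, 19/21) → index 7
j=8: u_8=133/135 ∈ [19/21, 1) → index 8

1 1 3 3 4 4 5 7 8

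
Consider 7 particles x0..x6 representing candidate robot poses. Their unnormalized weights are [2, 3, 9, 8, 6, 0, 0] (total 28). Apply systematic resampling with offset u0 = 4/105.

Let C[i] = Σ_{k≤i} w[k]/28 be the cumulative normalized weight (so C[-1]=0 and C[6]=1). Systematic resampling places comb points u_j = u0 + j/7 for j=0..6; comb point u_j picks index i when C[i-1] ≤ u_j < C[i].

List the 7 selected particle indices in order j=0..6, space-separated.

C = [1/14, 5/28, 1/2, 11/14, 1, 1, 1]
j=0: u_0=4/105 ∈ [0, 1/14) → index 0
j=1: u_1=19/105 ∈ [5/28, 1/2) → index 2
j=2: u_2=34/105 ∈ [5/28, 1/2) → index 2
j=3: u_3=7/15 ∈ [5/28, 1/2) → index 2
j=4: u_4=64/105 ∈ [1/2, 11/14) → index 3
j=5: u_5=79/105 ∈ [1/2, 11/14) → index 3
j=6: u_6=94/105 ∈ [11/14, 1) → index 4

0 2 2 2 3 3 4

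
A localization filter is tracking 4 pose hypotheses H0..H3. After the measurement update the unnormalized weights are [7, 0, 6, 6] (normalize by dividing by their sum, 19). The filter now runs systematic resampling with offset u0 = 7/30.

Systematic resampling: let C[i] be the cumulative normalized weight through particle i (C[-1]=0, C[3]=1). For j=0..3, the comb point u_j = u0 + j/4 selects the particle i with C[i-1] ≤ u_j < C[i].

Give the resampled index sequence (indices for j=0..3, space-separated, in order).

0 2 3 3

C = [7/19, 7/19, 13/19, 1]
j=0: u_0=7/30 ∈ [0, 7/19) → index 0
j=1: u_1=29/60 ∈ [7/19, 13/19) → index 2
j=2: u_2=11/15 ∈ [13/19, 1) → index 3
j=3: u_3=59/60 ∈ [13/19, 1) → index 3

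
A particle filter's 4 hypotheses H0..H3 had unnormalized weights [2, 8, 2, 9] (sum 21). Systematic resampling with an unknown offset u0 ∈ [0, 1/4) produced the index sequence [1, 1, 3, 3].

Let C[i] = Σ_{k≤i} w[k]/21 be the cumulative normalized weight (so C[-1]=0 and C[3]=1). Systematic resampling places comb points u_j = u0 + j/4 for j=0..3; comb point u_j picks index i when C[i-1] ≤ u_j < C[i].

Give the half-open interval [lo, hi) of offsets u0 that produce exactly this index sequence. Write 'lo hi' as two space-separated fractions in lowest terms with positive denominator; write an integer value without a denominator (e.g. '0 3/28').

C = [2/21, 10/21, 4/7, 1]
j=0 picked index 1: u0 ∈ [2/21, 10/21)
j=1 picked index 1: u0 ∈ [-13/84, 19/84)
j=2 picked index 3: u0 ∈ [1/14, 1/2)
j=3 picked index 3: u0 ∈ [-5/28, 1/4)
intersection: [2/21, 19/84)

2/21 19/84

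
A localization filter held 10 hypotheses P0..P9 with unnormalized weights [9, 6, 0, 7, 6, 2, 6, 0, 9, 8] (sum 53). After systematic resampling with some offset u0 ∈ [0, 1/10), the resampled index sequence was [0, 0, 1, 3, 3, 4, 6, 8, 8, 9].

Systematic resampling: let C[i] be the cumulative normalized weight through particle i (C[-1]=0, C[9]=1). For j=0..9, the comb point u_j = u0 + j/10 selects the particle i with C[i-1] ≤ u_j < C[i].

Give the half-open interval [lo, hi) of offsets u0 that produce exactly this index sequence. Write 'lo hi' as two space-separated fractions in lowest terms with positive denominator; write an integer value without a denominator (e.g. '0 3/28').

C = [9/53, 15/53, 15/53, 22/53, 28/53, 30/53, 36/53, 36/53, 45/53, 1]
j=0 picked index 0: u0 ∈ [0, 9/53)
j=1 picked index 0: u0 ∈ [-1/10, 37/530)
j=2 picked index 1: u0 ∈ [-8/265, 22/265)
j=3 picked index 3: u0 ∈ [-9/530, 61/530)
j=4 picked index 3: u0 ∈ [-31/265, 4/265)
j=5 picked index 4: u0 ∈ [-9/106, 3/106)
j=6 picked index 6: u0 ∈ [-9/265, 21/265)
j=7 picked index 8: u0 ∈ [-11/530, 79/530)
j=8 picked index 8: u0 ∈ [-32/265, 13/265)
j=9 picked index 9: u0 ∈ [-27/530, 1/10)
intersection: [0, 4/265)

0 4/265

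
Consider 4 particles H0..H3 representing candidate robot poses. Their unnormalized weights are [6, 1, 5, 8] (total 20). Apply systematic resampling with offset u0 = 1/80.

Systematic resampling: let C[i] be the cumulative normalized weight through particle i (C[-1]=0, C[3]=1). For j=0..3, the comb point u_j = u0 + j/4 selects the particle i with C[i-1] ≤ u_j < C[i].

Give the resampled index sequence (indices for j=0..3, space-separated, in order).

C = [3/10, 7/20, 3/5, 1]
j=0: u_0=1/80 ∈ [0, 3/10) → index 0
j=1: u_1=21/80 ∈ [0, 3/10) → index 0
j=2: u_2=41/80 ∈ [7/20, 3/5) → index 2
j=3: u_3=61/80 ∈ [3/5, 1) → index 3

0 0 2 3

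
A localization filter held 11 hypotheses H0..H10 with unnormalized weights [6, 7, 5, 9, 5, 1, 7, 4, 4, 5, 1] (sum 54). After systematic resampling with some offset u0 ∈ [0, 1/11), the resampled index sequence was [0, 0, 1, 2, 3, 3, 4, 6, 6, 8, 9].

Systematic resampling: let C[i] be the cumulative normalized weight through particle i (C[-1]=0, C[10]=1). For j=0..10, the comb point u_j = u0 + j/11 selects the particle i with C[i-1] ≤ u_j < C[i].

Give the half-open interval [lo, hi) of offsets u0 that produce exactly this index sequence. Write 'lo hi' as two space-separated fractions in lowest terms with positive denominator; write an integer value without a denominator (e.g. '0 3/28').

C = [1/9, 13/54, 1/3, 1/2, 16/27, 11/18, 20/27, 22/27, 8/9, 53/54, 1]
j=0 picked index 0: u0 ∈ [0, 1/9)
j=1 picked index 0: u0 ∈ [-1/11, 2/99)
j=2 picked index 1: u0 ∈ [-7/99, 35/594)
j=3 picked index 2: u0 ∈ [-19/594, 2/33)
j=4 picked index 3: u0 ∈ [-1/33, 3/22)
j=5 picked index 3: u0 ∈ [-4/33, 1/22)
j=6 picked index 4: u0 ∈ [-1/22, 14/297)
j=7 picked index 6: u0 ∈ [-5/198, 31/297)
j=8 picked index 6: u0 ∈ [-23/198, 4/297)
j=9 picked index 8: u0 ∈ [-1/297, 7/99)
j=10 picked index 9: u0 ∈ [-2/99, 43/594)
intersection: [0, 4/297)

0 4/297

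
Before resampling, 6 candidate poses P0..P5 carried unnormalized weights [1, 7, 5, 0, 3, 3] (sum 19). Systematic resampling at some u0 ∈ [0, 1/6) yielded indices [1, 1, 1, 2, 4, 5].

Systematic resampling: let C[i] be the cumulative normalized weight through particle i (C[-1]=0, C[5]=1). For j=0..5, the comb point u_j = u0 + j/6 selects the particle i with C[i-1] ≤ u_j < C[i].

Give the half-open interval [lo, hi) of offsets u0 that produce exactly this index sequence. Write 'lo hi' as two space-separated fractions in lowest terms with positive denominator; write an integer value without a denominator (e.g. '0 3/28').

C = [1/19, 8/19, 13/19, 13/19, 16/19, 1]
j=0 picked index 1: u0 ∈ [1/19, 8/19)
j=1 picked index 1: u0 ∈ [-13/114, 29/114)
j=2 picked index 1: u0 ∈ [-16/57, 5/57)
j=3 picked index 2: u0 ∈ [-3/38, 7/38)
j=4 picked index 4: u0 ∈ [1/57, 10/57)
j=5 picked index 5: u0 ∈ [1/114, 1/6)
intersection: [1/19, 5/57)

1/19 5/57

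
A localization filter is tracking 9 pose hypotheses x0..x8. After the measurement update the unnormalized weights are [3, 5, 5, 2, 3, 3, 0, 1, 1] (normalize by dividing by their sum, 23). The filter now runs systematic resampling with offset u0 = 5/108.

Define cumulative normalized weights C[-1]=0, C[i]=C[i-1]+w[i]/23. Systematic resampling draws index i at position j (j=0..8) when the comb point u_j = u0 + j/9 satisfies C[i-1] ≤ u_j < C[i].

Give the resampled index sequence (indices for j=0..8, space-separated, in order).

0 1 1 2 2 3 4 5 7

C = [3/23, 8/23, 13/23, 15/23, 18/23, 21/23, 21/23, 22/23, 1]
j=0: u_0=5/108 ∈ [0, 3/23) → index 0
j=1: u_1=17/108 ∈ [3/23, 8/23) → index 1
j=2: u_2=29/108 ∈ [3/23, 8/23) → index 1
j=3: u_3=41/108 ∈ [8/23, 13/23) → index 2
j=4: u_4=53/108 ∈ [8/23, 13/23) → index 2
j=5: u_5=65/108 ∈ [13/23, 15/23) → index 3
j=6: u_6=77/108 ∈ [15/23, 18/23) → index 4
j=7: u_7=89/108 ∈ [18/23, 21/23) → index 5
j=8: u_8=101/108 ∈ [21/23, 22/23) → index 7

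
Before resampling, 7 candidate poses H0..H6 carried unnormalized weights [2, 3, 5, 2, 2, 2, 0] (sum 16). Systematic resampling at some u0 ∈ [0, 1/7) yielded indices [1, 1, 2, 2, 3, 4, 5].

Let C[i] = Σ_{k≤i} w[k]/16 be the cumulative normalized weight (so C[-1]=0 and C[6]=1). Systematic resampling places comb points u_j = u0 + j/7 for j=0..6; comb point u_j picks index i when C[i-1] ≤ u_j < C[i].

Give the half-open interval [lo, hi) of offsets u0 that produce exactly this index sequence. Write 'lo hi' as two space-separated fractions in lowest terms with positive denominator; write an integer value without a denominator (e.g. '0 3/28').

C = [1/8, 5/16, 5/8, 3/4, 7/8, 1, 1]
j=0 picked index 1: u0 ∈ [1/8, 5/16)
j=1 picked index 1: u0 ∈ [-1/56, 19/112)
j=2 picked index 2: u0 ∈ [3/112, 19/56)
j=3 picked index 2: u0 ∈ [-13/112, 11/56)
j=4 picked index 3: u0 ∈ [3/56, 5/28)
j=5 picked index 4: u0 ∈ [1/28, 9/56)
j=6 picked index 5: u0 ∈ [1/56, 1/7)
intersection: [1/8, 1/7)

1/8 1/7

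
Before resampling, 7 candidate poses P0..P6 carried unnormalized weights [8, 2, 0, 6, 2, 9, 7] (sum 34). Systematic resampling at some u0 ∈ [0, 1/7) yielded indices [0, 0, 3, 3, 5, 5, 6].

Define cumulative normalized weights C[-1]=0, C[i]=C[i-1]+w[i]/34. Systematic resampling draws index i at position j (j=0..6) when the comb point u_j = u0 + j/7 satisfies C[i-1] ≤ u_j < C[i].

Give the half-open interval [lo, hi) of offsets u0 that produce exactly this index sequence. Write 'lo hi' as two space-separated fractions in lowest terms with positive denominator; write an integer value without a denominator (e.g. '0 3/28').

1/119 5/119

C = [4/17, 5/17, 5/17, 8/17, 9/17, 27/34, 1]
j=0 picked index 0: u0 ∈ [0, 4/17)
j=1 picked index 0: u0 ∈ [-1/7, 11/119)
j=2 picked index 3: u0 ∈ [1/119, 22/119)
j=3 picked index 3: u0 ∈ [-16/119, 5/119)
j=4 picked index 5: u0 ∈ [-5/119, 53/238)
j=5 picked index 5: u0 ∈ [-22/119, 19/238)
j=6 picked index 6: u0 ∈ [-15/238, 1/7)
intersection: [1/119, 5/119)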